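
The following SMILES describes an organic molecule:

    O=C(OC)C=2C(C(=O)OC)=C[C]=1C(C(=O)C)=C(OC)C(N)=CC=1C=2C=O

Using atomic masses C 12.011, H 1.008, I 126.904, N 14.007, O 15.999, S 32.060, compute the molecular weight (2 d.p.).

359.33 g/mol

First, the molecular formula is C18H17NO7 (counting implicit H from valence).
  C: 18 × 12.011 = 216.198
  H: 17 × 1.008 = 17.136
  N: 1 × 14.007 = 14.007
  O: 7 × 15.999 = 111.993
Sum: 18×12.011 + 17×1.008 + 1×14.007 + 7×15.999 = 359.334 → 359.33 g/mol.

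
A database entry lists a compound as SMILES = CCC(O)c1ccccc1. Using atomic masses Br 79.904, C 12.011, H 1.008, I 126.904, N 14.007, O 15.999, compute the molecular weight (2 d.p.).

First, the molecular formula is C9H12O (counting implicit H from valence).
  C: 9 × 12.011 = 108.099
  H: 12 × 1.008 = 12.096
  O: 1 × 15.999 = 15.999
Sum: 9×12.011 + 12×1.008 + 1×15.999 = 136.194 → 136.19 g/mol.

136.19 g/mol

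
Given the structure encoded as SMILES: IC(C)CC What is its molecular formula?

C4H9I

Walk through each heavy atom and fill implicit hydrogens from standard valence (C 4, N 3, O 2, S 2, halogen 1):
  atom 1: I (halogen, monovalent) → 0 H
  atom 2: C, bond orders sum to 3 (valence 4) → 1 H
  atom 3: C, bond orders sum to 1 (valence 4) → 3 H
  atom 4: C, bond orders sum to 2 (valence 4) → 2 H
  atom 5: C, bond orders sum to 1 (valence 4) → 3 H
Totals → C:4, H:9, I:1.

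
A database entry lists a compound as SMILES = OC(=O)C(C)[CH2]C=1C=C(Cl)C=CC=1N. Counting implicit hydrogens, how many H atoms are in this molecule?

12

Walk through each heavy atom and fill implicit hydrogens from standard valence (C 4, N 3, O 2, S 2, halogen 1):
  atom 1: O, bond orders sum to 1 (valence 2) → 1 H
  atom 2: C, bond orders sum to 4 (valence 4) → 0 H
  atom 3: O, bond orders sum to 2 (valence 2) → 0 H
  atom 4: C, bond orders sum to 3 (valence 4) → 1 H
  atom 5: C, bond orders sum to 1 (valence 4) → 3 H
  atom 6: C with explicit H count 2
  atom 7: C, bond orders sum to 4 (valence 4) → 0 H
  atom 8: C, bond orders sum to 3 (valence 4) → 1 H
  atom 9: C, bond orders sum to 4 (valence 4) → 0 H
  atom 10: Cl (halogen, monovalent) → 0 H
  atom 11: C, bond orders sum to 3 (valence 4) → 1 H
  atom 12: C, bond orders sum to 3 (valence 4) → 1 H
  atom 13: C, bond orders sum to 4 (valence 4) → 0 H
  atom 14: N, bond orders sum to 1 (valence 3) → 2 H
Total hydrogens: 12.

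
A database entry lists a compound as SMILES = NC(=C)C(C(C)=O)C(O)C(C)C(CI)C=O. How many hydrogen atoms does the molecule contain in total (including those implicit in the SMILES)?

18

Walk through each heavy atom and fill implicit hydrogens from standard valence (C 4, N 3, O 2, S 2, halogen 1):
  atom 1: N, bond orders sum to 1 (valence 3) → 2 H
  atom 2: C, bond orders sum to 4 (valence 4) → 0 H
  atom 3: C, bond orders sum to 2 (valence 4) → 2 H
  atom 4: C, bond orders sum to 3 (valence 4) → 1 H
  atom 5: C, bond orders sum to 4 (valence 4) → 0 H
  atom 6: C, bond orders sum to 1 (valence 4) → 3 H
  atom 7: O, bond orders sum to 2 (valence 2) → 0 H
  atom 8: C, bond orders sum to 3 (valence 4) → 1 H
  atom 9: O, bond orders sum to 1 (valence 2) → 1 H
  atom 10: C, bond orders sum to 3 (valence 4) → 1 H
  atom 11: C, bond orders sum to 1 (valence 4) → 3 H
  atom 12: C, bond orders sum to 3 (valence 4) → 1 H
  atom 13: C, bond orders sum to 2 (valence 4) → 2 H
  atom 14: I (halogen, monovalent) → 0 H
  atom 15: C, bond orders sum to 3 (valence 4) → 1 H
  atom 16: O, bond orders sum to 2 (valence 2) → 0 H
Total hydrogens: 18.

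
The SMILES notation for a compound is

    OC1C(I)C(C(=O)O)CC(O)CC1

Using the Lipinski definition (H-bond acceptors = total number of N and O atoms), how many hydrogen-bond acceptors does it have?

4

N atoms: 0; O atoms: 4.
Lipinski HBA = 0 + 4 = 4.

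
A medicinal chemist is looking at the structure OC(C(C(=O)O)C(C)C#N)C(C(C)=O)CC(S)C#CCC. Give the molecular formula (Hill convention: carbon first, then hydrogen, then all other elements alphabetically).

C15H21NO4S

Walk through each heavy atom and fill implicit hydrogens from standard valence (C 4, N 3, O 2, S 2, halogen 1):
  atom 1: O, bond orders sum to 1 (valence 2) → 1 H
  atom 2: C, bond orders sum to 3 (valence 4) → 1 H
  atom 3: C, bond orders sum to 3 (valence 4) → 1 H
  atom 4: C, bond orders sum to 4 (valence 4) → 0 H
  atom 5: O, bond orders sum to 2 (valence 2) → 0 H
  atom 6: O, bond orders sum to 1 (valence 2) → 1 H
  atom 7: C, bond orders sum to 3 (valence 4) → 1 H
  atom 8: C, bond orders sum to 1 (valence 4) → 3 H
  atom 9: C, bond orders sum to 4 (valence 4) → 0 H
  atom 10: N, bond orders sum to 3 (valence 3) → 0 H
  atom 11: C, bond orders sum to 3 (valence 4) → 1 H
  atom 12: C, bond orders sum to 4 (valence 4) → 0 H
  atom 13: C, bond orders sum to 1 (valence 4) → 3 H
  atom 14: O, bond orders sum to 2 (valence 2) → 0 H
  atom 15: C, bond orders sum to 2 (valence 4) → 2 H
  atom 16: C, bond orders sum to 3 (valence 4) → 1 H
  atom 17: S, bond orders sum to 1 (valence 2) → 1 H
  atom 18: C, bond orders sum to 4 (valence 4) → 0 H
  atom 19: C, bond orders sum to 4 (valence 4) → 0 H
  atom 20: C, bond orders sum to 2 (valence 4) → 2 H
  atom 21: C, bond orders sum to 1 (valence 4) → 3 H
Totals → C:15, H:21, N:1, O:4, S:1.
In Hill order: C15H21NO4S.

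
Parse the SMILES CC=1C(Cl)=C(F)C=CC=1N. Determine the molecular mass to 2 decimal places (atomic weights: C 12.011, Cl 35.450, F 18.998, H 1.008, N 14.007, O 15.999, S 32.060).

First, the molecular formula is C7H7ClFN (counting implicit H from valence).
  C: 7 × 12.011 = 84.077
  Cl: 1 × 35.450 = 35.450
  F: 1 × 18.998 = 18.998
  H: 7 × 1.008 = 7.056
  N: 1 × 14.007 = 14.007
Sum: 7×12.011 + 1×35.450 + 1×18.998 + 7×1.008 + 1×14.007 = 159.588 → 159.59 g/mol.

159.59 g/mol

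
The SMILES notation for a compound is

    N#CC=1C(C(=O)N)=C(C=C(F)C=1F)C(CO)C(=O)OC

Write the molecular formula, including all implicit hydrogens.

Walk through each heavy atom and fill implicit hydrogens from standard valence (C 4, N 3, O 2, S 2, halogen 1):
  atom 1: N, bond orders sum to 3 (valence 3) → 0 H
  atom 2: C, bond orders sum to 4 (valence 4) → 0 H
  atom 3: C, bond orders sum to 4 (valence 4) → 0 H
  atom 4: C, bond orders sum to 4 (valence 4) → 0 H
  atom 5: C, bond orders sum to 4 (valence 4) → 0 H
  atom 6: O, bond orders sum to 2 (valence 2) → 0 H
  atom 7: N, bond orders sum to 1 (valence 3) → 2 H
  atom 8: C, bond orders sum to 4 (valence 4) → 0 H
  atom 9: C, bond orders sum to 3 (valence 4) → 1 H
  atom 10: C, bond orders sum to 4 (valence 4) → 0 H
  atom 11: F (halogen, monovalent) → 0 H
  atom 12: C, bond orders sum to 4 (valence 4) → 0 H
  atom 13: F (halogen, monovalent) → 0 H
  atom 14: C, bond orders sum to 3 (valence 4) → 1 H
  atom 15: C, bond orders sum to 2 (valence 4) → 2 H
  atom 16: O, bond orders sum to 1 (valence 2) → 1 H
  atom 17: C, bond orders sum to 4 (valence 4) → 0 H
  atom 18: O, bond orders sum to 2 (valence 2) → 0 H
  atom 19: O, bond orders sum to 2 (valence 2) → 0 H
  atom 20: C, bond orders sum to 1 (valence 4) → 3 H
Totals → C:12, H:10, F:2, N:2, O:4.

C12H10F2N2O4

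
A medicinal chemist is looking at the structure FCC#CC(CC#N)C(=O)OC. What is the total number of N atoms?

1

Scan the SMILES for N atoms (remember two-letter symbols like Cl and Br are single atoms).
Nitrogen count: 1.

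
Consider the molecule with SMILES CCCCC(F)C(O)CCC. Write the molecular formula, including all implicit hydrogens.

Walk through each heavy atom and fill implicit hydrogens from standard valence (C 4, N 3, O 2, S 2, halogen 1):
  atom 1: C, bond orders sum to 1 (valence 4) → 3 H
  atom 2: C, bond orders sum to 2 (valence 4) → 2 H
  atom 3: C, bond orders sum to 2 (valence 4) → 2 H
  atom 4: C, bond orders sum to 2 (valence 4) → 2 H
  atom 5: C, bond orders sum to 3 (valence 4) → 1 H
  atom 6: F (halogen, monovalent) → 0 H
  atom 7: C, bond orders sum to 3 (valence 4) → 1 H
  atom 8: O, bond orders sum to 1 (valence 2) → 1 H
  atom 9: C, bond orders sum to 2 (valence 4) → 2 H
  atom 10: C, bond orders sum to 2 (valence 4) → 2 H
  atom 11: C, bond orders sum to 1 (valence 4) → 3 H
Totals → C:9, H:19, F:1, O:1.

C9H19FO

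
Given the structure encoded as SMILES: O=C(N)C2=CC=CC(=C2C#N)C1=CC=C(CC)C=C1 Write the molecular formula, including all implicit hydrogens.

Walk through each heavy atom and fill implicit hydrogens from standard valence (C 4, N 3, O 2, S 2, halogen 1):
  atom 1: O, bond orders sum to 2 (valence 2) → 0 H
  atom 2: C, bond orders sum to 4 (valence 4) → 0 H
  atom 3: N, bond orders sum to 1 (valence 3) → 2 H
  atom 4: C, bond orders sum to 4 (valence 4) → 0 H
  atom 5: C, bond orders sum to 3 (valence 4) → 1 H
  atom 6: C, bond orders sum to 3 (valence 4) → 1 H
  atom 7: C, bond orders sum to 3 (valence 4) → 1 H
  atom 8: C, bond orders sum to 4 (valence 4) → 0 H
  atom 9: C, bond orders sum to 4 (valence 4) → 0 H
  atom 10: C, bond orders sum to 4 (valence 4) → 0 H
  atom 11: N, bond orders sum to 3 (valence 3) → 0 H
  atom 12: C, bond orders sum to 4 (valence 4) → 0 H
  atom 13: C, bond orders sum to 3 (valence 4) → 1 H
  atom 14: C, bond orders sum to 3 (valence 4) → 1 H
  atom 15: C, bond orders sum to 4 (valence 4) → 0 H
  atom 16: C, bond orders sum to 2 (valence 4) → 2 H
  atom 17: C, bond orders sum to 1 (valence 4) → 3 H
  atom 18: C, bond orders sum to 3 (valence 4) → 1 H
  atom 19: C, bond orders sum to 3 (valence 4) → 1 H
Totals → C:16, H:14, N:2, O:1.
In Hill order: C16H14N2O.

C16H14N2O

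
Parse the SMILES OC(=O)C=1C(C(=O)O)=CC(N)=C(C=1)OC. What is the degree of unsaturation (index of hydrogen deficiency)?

Degree of unsaturation = (number of rings) + (number of π bonds).
Ring closures in the SMILES: 1.
π bonds: 5 double bonds (each 1 DoU) → 5 DoU from unsaturation.
Total DoU = 1 + 5 = 6.

6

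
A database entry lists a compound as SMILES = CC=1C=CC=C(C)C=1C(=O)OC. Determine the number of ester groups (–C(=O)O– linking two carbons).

The ester motif appears at heavy-atom position 9 in the SMILES.
Ester count: 1.

1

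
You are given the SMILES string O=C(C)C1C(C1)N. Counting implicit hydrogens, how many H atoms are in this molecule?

Walk through each heavy atom and fill implicit hydrogens from standard valence (C 4, N 3, O 2, S 2, halogen 1):
  atom 1: O, bond orders sum to 2 (valence 2) → 0 H
  atom 2: C, bond orders sum to 4 (valence 4) → 0 H
  atom 3: C, bond orders sum to 1 (valence 4) → 3 H
  atom 4: C, bond orders sum to 3 (valence 4) → 1 H
  atom 5: C, bond orders sum to 3 (valence 4) → 1 H
  atom 6: C, bond orders sum to 2 (valence 4) → 2 H
  atom 7: N, bond orders sum to 1 (valence 3) → 2 H
Total hydrogens: 9.

9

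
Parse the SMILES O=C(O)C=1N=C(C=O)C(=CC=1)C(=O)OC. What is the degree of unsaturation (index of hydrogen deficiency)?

Molecular formula: C9H7NO5.
DoU = (2C + 2 + N − H − X) / 2, where X is the halogen count and O/S are ignored.
    = (2·9 + 2 + 1 − 7 − 0) / 2 = 14 / 2 = 7.

7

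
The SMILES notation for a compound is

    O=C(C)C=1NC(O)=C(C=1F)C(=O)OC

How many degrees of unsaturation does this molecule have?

Degree of unsaturation = (number of rings) + (number of π bonds).
Ring closures in the SMILES: 1.
π bonds: 4 double bonds (each 1 DoU) → 4 DoU from unsaturation.
Total DoU = 1 + 4 = 5.

5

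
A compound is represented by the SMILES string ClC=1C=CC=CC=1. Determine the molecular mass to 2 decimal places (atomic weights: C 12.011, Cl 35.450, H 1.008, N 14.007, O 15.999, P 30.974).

First, the molecular formula is C6H5Cl (counting implicit H from valence).
  C: 6 × 12.011 = 72.066
  Cl: 1 × 35.450 = 35.450
  H: 5 × 1.008 = 5.040
Sum: 6×12.011 + 1×35.450 + 5×1.008 = 112.556 → 112.56 g/mol.

112.56 g/mol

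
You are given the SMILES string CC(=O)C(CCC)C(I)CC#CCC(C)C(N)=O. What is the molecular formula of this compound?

C14H22INO2

Walk through each heavy atom and fill implicit hydrogens from standard valence (C 4, N 3, O 2, S 2, halogen 1):
  atom 1: C, bond orders sum to 1 (valence 4) → 3 H
  atom 2: C, bond orders sum to 4 (valence 4) → 0 H
  atom 3: O, bond orders sum to 2 (valence 2) → 0 H
  atom 4: C, bond orders sum to 3 (valence 4) → 1 H
  atom 5: C, bond orders sum to 2 (valence 4) → 2 H
  atom 6: C, bond orders sum to 2 (valence 4) → 2 H
  atom 7: C, bond orders sum to 1 (valence 4) → 3 H
  atom 8: C, bond orders sum to 3 (valence 4) → 1 H
  atom 9: I (halogen, monovalent) → 0 H
  atom 10: C, bond orders sum to 2 (valence 4) → 2 H
  atom 11: C, bond orders sum to 4 (valence 4) → 0 H
  atom 12: C, bond orders sum to 4 (valence 4) → 0 H
  atom 13: C, bond orders sum to 2 (valence 4) → 2 H
  atom 14: C, bond orders sum to 3 (valence 4) → 1 H
  atom 15: C, bond orders sum to 1 (valence 4) → 3 H
  atom 16: C, bond orders sum to 4 (valence 4) → 0 H
  atom 17: N, bond orders sum to 1 (valence 3) → 2 H
  atom 18: O, bond orders sum to 2 (valence 2) → 0 H
Totals → C:14, H:22, I:1, N:1, O:2.
In Hill order: C14H22INO2.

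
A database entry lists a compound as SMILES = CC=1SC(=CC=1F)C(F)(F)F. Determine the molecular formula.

Walk through each heavy atom and fill implicit hydrogens from standard valence (C 4, N 3, O 2, S 2, halogen 1):
  atom 1: C, bond orders sum to 1 (valence 4) → 3 H
  atom 2: C, bond orders sum to 4 (valence 4) → 0 H
  atom 3: S, bond orders sum to 2 (valence 2) → 0 H
  atom 4: C, bond orders sum to 4 (valence 4) → 0 H
  atom 5: C, bond orders sum to 3 (valence 4) → 1 H
  atom 6: C, bond orders sum to 4 (valence 4) → 0 H
  atom 7: F (halogen, monovalent) → 0 H
  atom 8: C, bond orders sum to 4 (valence 4) → 0 H
  atom 9: F (halogen, monovalent) → 0 H
  atom 10: F (halogen, monovalent) → 0 H
  atom 11: F (halogen, monovalent) → 0 H
Totals → C:6, H:4, F:4, S:1.
In Hill order: C6H4F4S.

C6H4F4S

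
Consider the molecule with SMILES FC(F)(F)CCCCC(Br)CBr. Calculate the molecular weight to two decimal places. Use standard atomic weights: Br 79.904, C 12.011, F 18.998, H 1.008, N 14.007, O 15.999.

311.97 g/mol

First, the molecular formula is C7H11Br2F3 (counting implicit H from valence).
  Br: 2 × 79.904 = 159.808
  C: 7 × 12.011 = 84.077
  F: 3 × 18.998 = 56.994
  H: 11 × 1.008 = 11.088
Sum: 2×79.904 + 7×12.011 + 3×18.998 + 11×1.008 = 311.967 → 311.97 g/mol.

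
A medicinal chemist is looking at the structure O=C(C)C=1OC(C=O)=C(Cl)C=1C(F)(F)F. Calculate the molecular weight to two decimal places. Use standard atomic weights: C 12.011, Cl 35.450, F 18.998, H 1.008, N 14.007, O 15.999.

First, the molecular formula is C8H4ClF3O3 (counting implicit H from valence).
  C: 8 × 12.011 = 96.088
  Cl: 1 × 35.450 = 35.450
  F: 3 × 18.998 = 56.994
  H: 4 × 1.008 = 4.032
  O: 3 × 15.999 = 47.997
Sum: 8×12.011 + 1×35.450 + 3×18.998 + 4×1.008 + 3×15.999 = 240.561 → 240.56 g/mol.

240.56 g/mol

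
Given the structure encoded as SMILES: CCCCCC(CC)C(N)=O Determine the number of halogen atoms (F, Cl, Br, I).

0

Scan the SMILES for the halogen motif — none present.
Groups that are present: 1 amide.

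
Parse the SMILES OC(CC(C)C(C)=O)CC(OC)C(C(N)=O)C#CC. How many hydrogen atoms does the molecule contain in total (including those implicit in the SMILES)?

23

Walk through each heavy atom and fill implicit hydrogens from standard valence (C 4, N 3, O 2, S 2, halogen 1):
  atom 1: O, bond orders sum to 1 (valence 2) → 1 H
  atom 2: C, bond orders sum to 3 (valence 4) → 1 H
  atom 3: C, bond orders sum to 2 (valence 4) → 2 H
  atom 4: C, bond orders sum to 3 (valence 4) → 1 H
  atom 5: C, bond orders sum to 1 (valence 4) → 3 H
  atom 6: C, bond orders sum to 4 (valence 4) → 0 H
  atom 7: C, bond orders sum to 1 (valence 4) → 3 H
  atom 8: O, bond orders sum to 2 (valence 2) → 0 H
  atom 9: C, bond orders sum to 2 (valence 4) → 2 H
  atom 10: C, bond orders sum to 3 (valence 4) → 1 H
  atom 11: O, bond orders sum to 2 (valence 2) → 0 H
  atom 12: C, bond orders sum to 1 (valence 4) → 3 H
  atom 13: C, bond orders sum to 3 (valence 4) → 1 H
  atom 14: C, bond orders sum to 4 (valence 4) → 0 H
  atom 15: N, bond orders sum to 1 (valence 3) → 2 H
  atom 16: O, bond orders sum to 2 (valence 2) → 0 H
  atom 17: C, bond orders sum to 4 (valence 4) → 0 H
  atom 18: C, bond orders sum to 4 (valence 4) → 0 H
  atom 19: C, bond orders sum to 1 (valence 4) → 3 H
Total hydrogens: 23.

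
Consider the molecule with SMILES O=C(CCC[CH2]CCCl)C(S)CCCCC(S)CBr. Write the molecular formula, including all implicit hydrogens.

Walk through each heavy atom and fill implicit hydrogens from standard valence (C 4, N 3, O 2, S 2, halogen 1):
  atom 1: O, bond orders sum to 2 (valence 2) → 0 H
  atom 2: C, bond orders sum to 4 (valence 4) → 0 H
  atom 3: C, bond orders sum to 2 (valence 4) → 2 H
  atom 4: C, bond orders sum to 2 (valence 4) → 2 H
  atom 5: C, bond orders sum to 2 (valence 4) → 2 H
  atom 6: C with explicit H count 2
  atom 7: C, bond orders sum to 2 (valence 4) → 2 H
  atom 8: C, bond orders sum to 2 (valence 4) → 2 H
  atom 9: Cl (halogen, monovalent) → 0 H
  atom 10: C, bond orders sum to 3 (valence 4) → 1 H
  atom 11: S, bond orders sum to 1 (valence 2) → 1 H
  atom 12: C, bond orders sum to 2 (valence 4) → 2 H
  atom 13: C, bond orders sum to 2 (valence 4) → 2 H
  atom 14: C, bond orders sum to 2 (valence 4) → 2 H
  atom 15: C, bond orders sum to 2 (valence 4) → 2 H
  atom 16: C, bond orders sum to 3 (valence 4) → 1 H
  atom 17: S, bond orders sum to 1 (valence 2) → 1 H
  atom 18: C, bond orders sum to 2 (valence 4) → 2 H
  atom 19: Br (halogen, monovalent) → 0 H
Totals → C:14, H:26, Br:1, Cl:1, O:1, S:2.

C14H26BrClOS2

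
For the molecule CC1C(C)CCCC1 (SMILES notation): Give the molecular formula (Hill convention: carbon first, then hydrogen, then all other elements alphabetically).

C8H16

Walk through each heavy atom and fill implicit hydrogens from standard valence (C 4, N 3, O 2, S 2, halogen 1):
  atom 1: C, bond orders sum to 1 (valence 4) → 3 H
  atom 2: C, bond orders sum to 3 (valence 4) → 1 H
  atom 3: C, bond orders sum to 3 (valence 4) → 1 H
  atom 4: C, bond orders sum to 1 (valence 4) → 3 H
  atom 5: C, bond orders sum to 2 (valence 4) → 2 H
  atom 6: C, bond orders sum to 2 (valence 4) → 2 H
  atom 7: C, bond orders sum to 2 (valence 4) → 2 H
  atom 8: C, bond orders sum to 2 (valence 4) → 2 H
Totals → C:8, H:16.
In Hill order: C8H16.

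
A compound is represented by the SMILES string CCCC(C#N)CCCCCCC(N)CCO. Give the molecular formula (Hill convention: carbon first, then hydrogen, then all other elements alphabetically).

C14H28N2O

Walk through each heavy atom and fill implicit hydrogens from standard valence (C 4, N 3, O 2, S 2, halogen 1):
  atom 1: C, bond orders sum to 1 (valence 4) → 3 H
  atom 2: C, bond orders sum to 2 (valence 4) → 2 H
  atom 3: C, bond orders sum to 2 (valence 4) → 2 H
  atom 4: C, bond orders sum to 3 (valence 4) → 1 H
  atom 5: C, bond orders sum to 4 (valence 4) → 0 H
  atom 6: N, bond orders sum to 3 (valence 3) → 0 H
  atom 7: C, bond orders sum to 2 (valence 4) → 2 H
  atom 8: C, bond orders sum to 2 (valence 4) → 2 H
  atom 9: C, bond orders sum to 2 (valence 4) → 2 H
  atom 10: C, bond orders sum to 2 (valence 4) → 2 H
  atom 11: C, bond orders sum to 2 (valence 4) → 2 H
  atom 12: C, bond orders sum to 2 (valence 4) → 2 H
  atom 13: C, bond orders sum to 3 (valence 4) → 1 H
  atom 14: N, bond orders sum to 1 (valence 3) → 2 H
  atom 15: C, bond orders sum to 2 (valence 4) → 2 H
  atom 16: C, bond orders sum to 2 (valence 4) → 2 H
  atom 17: O, bond orders sum to 1 (valence 2) → 1 H
Totals → C:14, H:28, N:2, O:1.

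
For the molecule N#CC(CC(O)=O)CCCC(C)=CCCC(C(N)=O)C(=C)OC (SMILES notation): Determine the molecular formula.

C17H26N2O4

Walk through each heavy atom and fill implicit hydrogens from standard valence (C 4, N 3, O 2, S 2, halogen 1):
  atom 1: N, bond orders sum to 3 (valence 3) → 0 H
  atom 2: C, bond orders sum to 4 (valence 4) → 0 H
  atom 3: C, bond orders sum to 3 (valence 4) → 1 H
  atom 4: C, bond orders sum to 2 (valence 4) → 2 H
  atom 5: C, bond orders sum to 4 (valence 4) → 0 H
  atom 6: O, bond orders sum to 1 (valence 2) → 1 H
  atom 7: O, bond orders sum to 2 (valence 2) → 0 H
  atom 8: C, bond orders sum to 2 (valence 4) → 2 H
  atom 9: C, bond orders sum to 2 (valence 4) → 2 H
  atom 10: C, bond orders sum to 2 (valence 4) → 2 H
  atom 11: C, bond orders sum to 4 (valence 4) → 0 H
  atom 12: C, bond orders sum to 1 (valence 4) → 3 H
  atom 13: C, bond orders sum to 3 (valence 4) → 1 H
  atom 14: C, bond orders sum to 2 (valence 4) → 2 H
  atom 15: C, bond orders sum to 2 (valence 4) → 2 H
  atom 16: C, bond orders sum to 3 (valence 4) → 1 H
  atom 17: C, bond orders sum to 4 (valence 4) → 0 H
  atom 18: N, bond orders sum to 1 (valence 3) → 2 H
  atom 19: O, bond orders sum to 2 (valence 2) → 0 H
  atom 20: C, bond orders sum to 4 (valence 4) → 0 H
  atom 21: C, bond orders sum to 2 (valence 4) → 2 H
  atom 22: O, bond orders sum to 2 (valence 2) → 0 H
  atom 23: C, bond orders sum to 1 (valence 4) → 3 H
Totals → C:17, H:26, N:2, O:4.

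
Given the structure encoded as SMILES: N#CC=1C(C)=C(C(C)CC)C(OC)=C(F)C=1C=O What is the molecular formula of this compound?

Walk through each heavy atom and fill implicit hydrogens from standard valence (C 4, N 3, O 2, S 2, halogen 1):
  atom 1: N, bond orders sum to 3 (valence 3) → 0 H
  atom 2: C, bond orders sum to 4 (valence 4) → 0 H
  atom 3: C, bond orders sum to 4 (valence 4) → 0 H
  atom 4: C, bond orders sum to 4 (valence 4) → 0 H
  atom 5: C, bond orders sum to 1 (valence 4) → 3 H
  atom 6: C, bond orders sum to 4 (valence 4) → 0 H
  atom 7: C, bond orders sum to 3 (valence 4) → 1 H
  atom 8: C, bond orders sum to 1 (valence 4) → 3 H
  atom 9: C, bond orders sum to 2 (valence 4) → 2 H
  atom 10: C, bond orders sum to 1 (valence 4) → 3 H
  atom 11: C, bond orders sum to 4 (valence 4) → 0 H
  atom 12: O, bond orders sum to 2 (valence 2) → 0 H
  atom 13: C, bond orders sum to 1 (valence 4) → 3 H
  atom 14: C, bond orders sum to 4 (valence 4) → 0 H
  atom 15: F (halogen, monovalent) → 0 H
  atom 16: C, bond orders sum to 4 (valence 4) → 0 H
  atom 17: C, bond orders sum to 3 (valence 4) → 1 H
  atom 18: O, bond orders sum to 2 (valence 2) → 0 H
Totals → C:14, H:16, F:1, N:1, O:2.
In Hill order: C14H16FNO2.

C14H16FNO2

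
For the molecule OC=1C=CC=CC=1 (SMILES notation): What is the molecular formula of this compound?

Walk through each heavy atom and fill implicit hydrogens from standard valence (C 4, N 3, O 2, S 2, halogen 1):
  atom 1: O, bond orders sum to 1 (valence 2) → 1 H
  atom 2: C, bond orders sum to 4 (valence 4) → 0 H
  atom 3: C, bond orders sum to 3 (valence 4) → 1 H
  atom 4: C, bond orders sum to 3 (valence 4) → 1 H
  atom 5: C, bond orders sum to 3 (valence 4) → 1 H
  atom 6: C, bond orders sum to 3 (valence 4) → 1 H
  atom 7: C, bond orders sum to 3 (valence 4) → 1 H
Totals → C:6, H:6, O:1.

C6H6O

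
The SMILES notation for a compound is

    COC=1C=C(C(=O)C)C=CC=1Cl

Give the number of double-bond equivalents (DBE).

Molecular formula: C9H9ClO2.
DoU = (2C + 2 + N − H − X) / 2, where X is the halogen count and O/S are ignored.
    = (2·9 + 2 + 0 − 9 − 1) / 2 = 10 / 2 = 5.

5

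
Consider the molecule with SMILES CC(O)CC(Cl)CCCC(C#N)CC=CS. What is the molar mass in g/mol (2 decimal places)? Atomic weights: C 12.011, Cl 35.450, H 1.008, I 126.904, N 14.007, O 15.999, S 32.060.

First, the molecular formula is C12H20ClNOS (counting implicit H from valence).
  C: 12 × 12.011 = 144.132
  Cl: 1 × 35.450 = 35.450
  H: 20 × 1.008 = 20.160
  N: 1 × 14.007 = 14.007
  O: 1 × 15.999 = 15.999
  S: 1 × 32.060 = 32.060
Sum: 12×12.011 + 1×35.450 + 20×1.008 + 1×14.007 + 1×15.999 + 1×32.060 = 261.808 → 261.81 g/mol.

261.81 g/mol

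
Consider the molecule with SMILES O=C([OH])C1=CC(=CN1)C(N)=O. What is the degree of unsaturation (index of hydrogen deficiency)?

Degree of unsaturation = (number of rings) + (number of π bonds).
Ring closures in the SMILES: 1.
π bonds: 4 double bonds (each 1 DoU) → 4 DoU from unsaturation.
Total DoU = 1 + 4 = 5.

5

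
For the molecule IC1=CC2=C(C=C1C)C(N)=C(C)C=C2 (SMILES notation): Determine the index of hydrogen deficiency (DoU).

7

Degree of unsaturation = (number of rings) + (number of π bonds).
Ring closures in the SMILES: 2.
π bonds: 5 double bonds (each 1 DoU) → 5 DoU from unsaturation.
Total DoU = 2 + 5 = 7.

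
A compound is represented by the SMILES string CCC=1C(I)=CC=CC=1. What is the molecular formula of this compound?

C8H9I

Walk through each heavy atom and fill implicit hydrogens from standard valence (C 4, N 3, O 2, S 2, halogen 1):
  atom 1: C, bond orders sum to 1 (valence 4) → 3 H
  atom 2: C, bond orders sum to 2 (valence 4) → 2 H
  atom 3: C, bond orders sum to 4 (valence 4) → 0 H
  atom 4: C, bond orders sum to 4 (valence 4) → 0 H
  atom 5: I (halogen, monovalent) → 0 H
  atom 6: C, bond orders sum to 3 (valence 4) → 1 H
  atom 7: C, bond orders sum to 3 (valence 4) → 1 H
  atom 8: C, bond orders sum to 3 (valence 4) → 1 H
  atom 9: C, bond orders sum to 3 (valence 4) → 1 H
Totals → C:8, H:9, I:1.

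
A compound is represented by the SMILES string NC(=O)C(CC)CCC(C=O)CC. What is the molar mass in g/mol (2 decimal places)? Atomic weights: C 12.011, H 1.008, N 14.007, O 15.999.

185.27 g/mol

First, the molecular formula is C10H19NO2 (counting implicit H from valence).
  C: 10 × 12.011 = 120.110
  H: 19 × 1.008 = 19.152
  N: 1 × 14.007 = 14.007
  O: 2 × 15.999 = 31.998
Sum: 10×12.011 + 19×1.008 + 1×14.007 + 2×15.999 = 185.267 → 185.27 g/mol.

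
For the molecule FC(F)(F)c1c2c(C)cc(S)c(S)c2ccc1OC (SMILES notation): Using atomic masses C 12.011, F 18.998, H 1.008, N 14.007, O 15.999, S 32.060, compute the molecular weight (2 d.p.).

304.34 g/mol

First, the molecular formula is C13H11F3OS2 (counting implicit H from valence).
  C: 13 × 12.011 = 156.143
  F: 3 × 18.998 = 56.994
  H: 11 × 1.008 = 11.088
  O: 1 × 15.999 = 15.999
  S: 2 × 32.060 = 64.120
Sum: 13×12.011 + 3×18.998 + 11×1.008 + 1×15.999 + 2×32.060 = 304.344 → 304.34 g/mol.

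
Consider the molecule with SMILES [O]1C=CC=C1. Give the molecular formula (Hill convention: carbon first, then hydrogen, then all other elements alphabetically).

Walk through each heavy atom and fill implicit hydrogens from standard valence (C 4, N 3, O 2, S 2, halogen 1):
  atom 1: O with explicit H count 0
  atom 2: C, bond orders sum to 3 (valence 4) → 1 H
  atom 3: C, bond orders sum to 3 (valence 4) → 1 H
  atom 4: C, bond orders sum to 3 (valence 4) → 1 H
  atom 5: C, bond orders sum to 3 (valence 4) → 1 H
Totals → C:4, H:4, O:1.
In Hill order: C4H4O.

C4H4O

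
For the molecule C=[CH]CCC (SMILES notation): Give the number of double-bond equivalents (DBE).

1

Molecular formula: C5H10.
DoU = (2C + 2 + N − H − X) / 2, where X is the halogen count and O/S are ignored.
    = (2·5 + 2 + 0 − 10 − 0) / 2 = 2 / 2 = 1.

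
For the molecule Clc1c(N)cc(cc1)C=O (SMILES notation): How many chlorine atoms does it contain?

1

Scan the SMILES for Cl atoms (remember two-letter symbols like Cl and Br are single atoms).
Chlorine count: 1.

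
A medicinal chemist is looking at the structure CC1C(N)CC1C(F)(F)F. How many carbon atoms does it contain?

6

Count every carbon token in the SMILES (each C, including those in ring-closure positions and inside branches).
Carbon count: 6.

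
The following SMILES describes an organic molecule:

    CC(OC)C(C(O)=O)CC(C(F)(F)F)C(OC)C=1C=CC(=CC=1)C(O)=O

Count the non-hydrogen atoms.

Every atom symbol written in the SMILES (organic subset) is one heavy atom; implicit H are not written.
Heavy atoms by element → C:17, F:3, O:6.
Total: 26.

26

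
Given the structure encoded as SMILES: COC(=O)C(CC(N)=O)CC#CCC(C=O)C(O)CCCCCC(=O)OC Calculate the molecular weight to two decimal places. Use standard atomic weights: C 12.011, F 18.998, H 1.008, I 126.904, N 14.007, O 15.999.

First, the molecular formula is C19H29NO7 (counting implicit H from valence).
  C: 19 × 12.011 = 228.209
  H: 29 × 1.008 = 29.232
  N: 1 × 14.007 = 14.007
  O: 7 × 15.999 = 111.993
Sum: 19×12.011 + 29×1.008 + 1×14.007 + 7×15.999 = 383.441 → 383.44 g/mol.

383.44 g/mol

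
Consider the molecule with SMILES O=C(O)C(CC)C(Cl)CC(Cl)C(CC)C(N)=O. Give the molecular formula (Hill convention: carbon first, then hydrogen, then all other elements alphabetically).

Walk through each heavy atom and fill implicit hydrogens from standard valence (C 4, N 3, O 2, S 2, halogen 1):
  atom 1: O, bond orders sum to 2 (valence 2) → 0 H
  atom 2: C, bond orders sum to 4 (valence 4) → 0 H
  atom 3: O, bond orders sum to 1 (valence 2) → 1 H
  atom 4: C, bond orders sum to 3 (valence 4) → 1 H
  atom 5: C, bond orders sum to 2 (valence 4) → 2 H
  atom 6: C, bond orders sum to 1 (valence 4) → 3 H
  atom 7: C, bond orders sum to 3 (valence 4) → 1 H
  atom 8: Cl (halogen, monovalent) → 0 H
  atom 9: C, bond orders sum to 2 (valence 4) → 2 H
  atom 10: C, bond orders sum to 3 (valence 4) → 1 H
  atom 11: Cl (halogen, monovalent) → 0 H
  atom 12: C, bond orders sum to 3 (valence 4) → 1 H
  atom 13: C, bond orders sum to 2 (valence 4) → 2 H
  atom 14: C, bond orders sum to 1 (valence 4) → 3 H
  atom 15: C, bond orders sum to 4 (valence 4) → 0 H
  atom 16: N, bond orders sum to 1 (valence 3) → 2 H
  atom 17: O, bond orders sum to 2 (valence 2) → 0 H
Totals → C:11, H:19, Cl:2, N:1, O:3.

C11H19Cl2NO3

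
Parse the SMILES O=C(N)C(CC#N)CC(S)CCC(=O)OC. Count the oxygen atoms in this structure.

Scan the SMILES for O atoms (remember two-letter symbols like Cl and Br are single atoms).
Oxygen count: 3.

3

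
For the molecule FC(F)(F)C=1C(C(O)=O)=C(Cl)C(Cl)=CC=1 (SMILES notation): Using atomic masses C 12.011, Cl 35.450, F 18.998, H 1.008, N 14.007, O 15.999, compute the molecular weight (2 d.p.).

259.00 g/mol

First, the molecular formula is C8H3Cl2F3O2 (counting implicit H from valence).
  C: 8 × 12.011 = 96.088
  Cl: 2 × 35.450 = 70.900
  F: 3 × 18.998 = 56.994
  H: 3 × 1.008 = 3.024
  O: 2 × 15.999 = 31.998
Sum: 8×12.011 + 2×35.450 + 3×18.998 + 3×1.008 + 2×15.999 = 259.004 → 259.00 g/mol.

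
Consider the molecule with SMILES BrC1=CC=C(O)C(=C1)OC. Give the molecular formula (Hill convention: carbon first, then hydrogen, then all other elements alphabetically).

Walk through each heavy atom and fill implicit hydrogens from standard valence (C 4, N 3, O 2, S 2, halogen 1):
  atom 1: Br (halogen, monovalent) → 0 H
  atom 2: C, bond orders sum to 4 (valence 4) → 0 H
  atom 3: C, bond orders sum to 3 (valence 4) → 1 H
  atom 4: C, bond orders sum to 3 (valence 4) → 1 H
  atom 5: C, bond orders sum to 4 (valence 4) → 0 H
  atom 6: O, bond orders sum to 1 (valence 2) → 1 H
  atom 7: C, bond orders sum to 4 (valence 4) → 0 H
  atom 8: C, bond orders sum to 3 (valence 4) → 1 H
  atom 9: O, bond orders sum to 2 (valence 2) → 0 H
  atom 10: C, bond orders sum to 1 (valence 4) → 3 H
Totals → C:7, H:7, Br:1, O:2.

C7H7BrO2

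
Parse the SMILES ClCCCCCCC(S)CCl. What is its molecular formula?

Walk through each heavy atom and fill implicit hydrogens from standard valence (C 4, N 3, O 2, S 2, halogen 1):
  atom 1: Cl (halogen, monovalent) → 0 H
  atom 2: C, bond orders sum to 2 (valence 4) → 2 H
  atom 3: C, bond orders sum to 2 (valence 4) → 2 H
  atom 4: C, bond orders sum to 2 (valence 4) → 2 H
  atom 5: C, bond orders sum to 2 (valence 4) → 2 H
  atom 6: C, bond orders sum to 2 (valence 4) → 2 H
  atom 7: C, bond orders sum to 2 (valence 4) → 2 H
  atom 8: C, bond orders sum to 3 (valence 4) → 1 H
  atom 9: S, bond orders sum to 1 (valence 2) → 1 H
  atom 10: C, bond orders sum to 2 (valence 4) → 2 H
  atom 11: Cl (halogen, monovalent) → 0 H
Totals → C:8, H:16, Cl:2, S:1.

C8H16Cl2S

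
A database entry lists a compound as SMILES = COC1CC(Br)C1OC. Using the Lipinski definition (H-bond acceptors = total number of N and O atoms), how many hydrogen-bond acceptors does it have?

N atoms: 0; O atoms: 2.
Lipinski HBA = 0 + 2 = 2.

2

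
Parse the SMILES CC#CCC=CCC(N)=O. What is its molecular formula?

C8H11NO

Walk through each heavy atom and fill implicit hydrogens from standard valence (C 4, N 3, O 2, S 2, halogen 1):
  atom 1: C, bond orders sum to 1 (valence 4) → 3 H
  atom 2: C, bond orders sum to 4 (valence 4) → 0 H
  atom 3: C, bond orders sum to 4 (valence 4) → 0 H
  atom 4: C, bond orders sum to 2 (valence 4) → 2 H
  atom 5: C, bond orders sum to 3 (valence 4) → 1 H
  atom 6: C, bond orders sum to 3 (valence 4) → 1 H
  atom 7: C, bond orders sum to 2 (valence 4) → 2 H
  atom 8: C, bond orders sum to 4 (valence 4) → 0 H
  atom 9: N, bond orders sum to 1 (valence 3) → 2 H
  atom 10: O, bond orders sum to 2 (valence 2) → 0 H
Totals → C:8, H:11, N:1, O:1.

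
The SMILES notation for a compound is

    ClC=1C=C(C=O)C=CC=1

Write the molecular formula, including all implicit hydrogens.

C7H5ClO

Walk through each heavy atom and fill implicit hydrogens from standard valence (C 4, N 3, O 2, S 2, halogen 1):
  atom 1: Cl (halogen, monovalent) → 0 H
  atom 2: C, bond orders sum to 4 (valence 4) → 0 H
  atom 3: C, bond orders sum to 3 (valence 4) → 1 H
  atom 4: C, bond orders sum to 4 (valence 4) → 0 H
  atom 5: C, bond orders sum to 3 (valence 4) → 1 H
  atom 6: O, bond orders sum to 2 (valence 2) → 0 H
  atom 7: C, bond orders sum to 3 (valence 4) → 1 H
  atom 8: C, bond orders sum to 3 (valence 4) → 1 H
  atom 9: C, bond orders sum to 3 (valence 4) → 1 H
Totals → C:7, H:5, Cl:1, O:1.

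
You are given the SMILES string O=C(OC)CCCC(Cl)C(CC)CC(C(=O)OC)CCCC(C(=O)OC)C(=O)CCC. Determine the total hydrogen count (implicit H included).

Walk through each heavy atom and fill implicit hydrogens from standard valence (C 4, N 3, O 2, S 2, halogen 1):
  atom 1: O, bond orders sum to 2 (valence 2) → 0 H
  atom 2: C, bond orders sum to 4 (valence 4) → 0 H
  atom 3: O, bond orders sum to 2 (valence 2) → 0 H
  atom 4: C, bond orders sum to 1 (valence 4) → 3 H
  atom 5: C, bond orders sum to 2 (valence 4) → 2 H
  atom 6: C, bond orders sum to 2 (valence 4) → 2 H
  atom 7: C, bond orders sum to 2 (valence 4) → 2 H
  atom 8: C, bond orders sum to 3 (valence 4) → 1 H
  atom 9: Cl (halogen, monovalent) → 0 H
  atom 10: C, bond orders sum to 3 (valence 4) → 1 H
  atom 11: C, bond orders sum to 2 (valence 4) → 2 H
  atom 12: C, bond orders sum to 1 (valence 4) → 3 H
  atom 13: C, bond orders sum to 2 (valence 4) → 2 H
  atom 14: C, bond orders sum to 3 (valence 4) → 1 H
  atom 15: C, bond orders sum to 4 (valence 4) → 0 H
  atom 16: O, bond orders sum to 2 (valence 2) → 0 H
  atom 17: O, bond orders sum to 2 (valence 2) → 0 H
  atom 18: C, bond orders sum to 1 (valence 4) → 3 H
  atom 19: C, bond orders sum to 2 (valence 4) → 2 H
  atom 20: C, bond orders sum to 2 (valence 4) → 2 H
  atom 21: C, bond orders sum to 2 (valence 4) → 2 H
  atom 22: C, bond orders sum to 3 (valence 4) → 1 H
  atom 23: C, bond orders sum to 4 (valence 4) → 0 H
  atom 24: O, bond orders sum to 2 (valence 2) → 0 H
  atom 25: O, bond orders sum to 2 (valence 2) → 0 H
  atom 26: C, bond orders sum to 1 (valence 4) → 3 H
  atom 27: C, bond orders sum to 4 (valence 4) → 0 H
  atom 28: O, bond orders sum to 2 (valence 2) → 0 H
  atom 29: C, bond orders sum to 2 (valence 4) → 2 H
  atom 30: C, bond orders sum to 2 (valence 4) → 2 H
  atom 31: C, bond orders sum to 1 (valence 4) → 3 H
Total hydrogens: 39.

39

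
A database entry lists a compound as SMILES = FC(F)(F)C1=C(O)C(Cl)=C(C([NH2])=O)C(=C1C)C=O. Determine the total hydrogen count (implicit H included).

Walk through each heavy atom and fill implicit hydrogens from standard valence (C 4, N 3, O 2, S 2, halogen 1):
  atom 1: F (halogen, monovalent) → 0 H
  atom 2: C, bond orders sum to 4 (valence 4) → 0 H
  atom 3: F (halogen, monovalent) → 0 H
  atom 4: F (halogen, monovalent) → 0 H
  atom 5: C, bond orders sum to 4 (valence 4) → 0 H
  atom 6: C, bond orders sum to 4 (valence 4) → 0 H
  atom 7: O, bond orders sum to 1 (valence 2) → 1 H
  atom 8: C, bond orders sum to 4 (valence 4) → 0 H
  atom 9: Cl (halogen, monovalent) → 0 H
  atom 10: C, bond orders sum to 4 (valence 4) → 0 H
  atom 11: C, bond orders sum to 4 (valence 4) → 0 H
  atom 12: N with explicit H count 2
  atom 13: O, bond orders sum to 2 (valence 2) → 0 H
  atom 14: C, bond orders sum to 4 (valence 4) → 0 H
  atom 15: C, bond orders sum to 4 (valence 4) → 0 H
  atom 16: C, bond orders sum to 1 (valence 4) → 3 H
  atom 17: C, bond orders sum to 3 (valence 4) → 1 H
  atom 18: O, bond orders sum to 2 (valence 2) → 0 H
Total hydrogens: 7.

7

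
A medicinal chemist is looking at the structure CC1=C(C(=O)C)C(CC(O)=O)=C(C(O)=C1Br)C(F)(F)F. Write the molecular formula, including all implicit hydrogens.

C12H10BrF3O4

Walk through each heavy atom and fill implicit hydrogens from standard valence (C 4, N 3, O 2, S 2, halogen 1):
  atom 1: C, bond orders sum to 1 (valence 4) → 3 H
  atom 2: C, bond orders sum to 4 (valence 4) → 0 H
  atom 3: C, bond orders sum to 4 (valence 4) → 0 H
  atom 4: C, bond orders sum to 4 (valence 4) → 0 H
  atom 5: O, bond orders sum to 2 (valence 2) → 0 H
  atom 6: C, bond orders sum to 1 (valence 4) → 3 H
  atom 7: C, bond orders sum to 4 (valence 4) → 0 H
  atom 8: C, bond orders sum to 2 (valence 4) → 2 H
  atom 9: C, bond orders sum to 4 (valence 4) → 0 H
  atom 10: O, bond orders sum to 1 (valence 2) → 1 H
  atom 11: O, bond orders sum to 2 (valence 2) → 0 H
  atom 12: C, bond orders sum to 4 (valence 4) → 0 H
  atom 13: C, bond orders sum to 4 (valence 4) → 0 H
  atom 14: O, bond orders sum to 1 (valence 2) → 1 H
  atom 15: C, bond orders sum to 4 (valence 4) → 0 H
  atom 16: Br (halogen, monovalent) → 0 H
  atom 17: C, bond orders sum to 4 (valence 4) → 0 H
  atom 18: F (halogen, monovalent) → 0 H
  atom 19: F (halogen, monovalent) → 0 H
  atom 20: F (halogen, monovalent) → 0 H
Totals → C:12, H:10, Br:1, F:3, O:4.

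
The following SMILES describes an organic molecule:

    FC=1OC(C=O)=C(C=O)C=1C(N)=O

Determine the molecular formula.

Walk through each heavy atom and fill implicit hydrogens from standard valence (C 4, N 3, O 2, S 2, halogen 1):
  atom 1: F (halogen, monovalent) → 0 H
  atom 2: C, bond orders sum to 4 (valence 4) → 0 H
  atom 3: O, bond orders sum to 2 (valence 2) → 0 H
  atom 4: C, bond orders sum to 4 (valence 4) → 0 H
  atom 5: C, bond orders sum to 3 (valence 4) → 1 H
  atom 6: O, bond orders sum to 2 (valence 2) → 0 H
  atom 7: C, bond orders sum to 4 (valence 4) → 0 H
  atom 8: C, bond orders sum to 3 (valence 4) → 1 H
  atom 9: O, bond orders sum to 2 (valence 2) → 0 H
  atom 10: C, bond orders sum to 4 (valence 4) → 0 H
  atom 11: C, bond orders sum to 4 (valence 4) → 0 H
  atom 12: N, bond orders sum to 1 (valence 3) → 2 H
  atom 13: O, bond orders sum to 2 (valence 2) → 0 H
Totals → C:7, H:4, F:1, N:1, O:4.
In Hill order: C7H4FNO4.

C7H4FNO4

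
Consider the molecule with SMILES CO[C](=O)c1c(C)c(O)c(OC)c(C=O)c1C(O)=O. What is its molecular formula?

Walk through each heavy atom and fill implicit hydrogens from standard valence (C 4, N 3, O 2, S 2, halogen 1); for lowercase aromatic atoms, an aromatic c carries 1 H when it has two neighbours and 0 H with three, and aromatic n carries 0 H:
  atom 1: C, bond orders sum to 1 (valence 4) → 3 H
  atom 2: O, bond orders sum to 2 (valence 2) → 0 H
  atom 3: C with explicit H count 0
  atom 4: O, bond orders sum to 2 (valence 2) → 0 H
  atom 5: aromatic c, 3 neighbours → 0 H
  atom 6: aromatic c, 3 neighbours → 0 H
  atom 7: C, bond orders sum to 1 (valence 4) → 3 H
  atom 8: aromatic c, 3 neighbours → 0 H
  atom 9: O, bond orders sum to 1 (valence 2) → 1 H
  atom 10: aromatic c, 3 neighbours → 0 H
  atom 11: O, bond orders sum to 2 (valence 2) → 0 H
  atom 12: C, bond orders sum to 1 (valence 4) → 3 H
  atom 13: aromatic c, 3 neighbours → 0 H
  atom 14: C, bond orders sum to 3 (valence 4) → 1 H
  atom 15: O, bond orders sum to 2 (valence 2) → 0 H
  atom 16: aromatic c, 3 neighbours → 0 H
  atom 17: C, bond orders sum to 4 (valence 4) → 0 H
  atom 18: O, bond orders sum to 1 (valence 2) → 1 H
  atom 19: O, bond orders sum to 2 (valence 2) → 0 H
Totals → C:12, H:12, O:7.

C12H12O7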